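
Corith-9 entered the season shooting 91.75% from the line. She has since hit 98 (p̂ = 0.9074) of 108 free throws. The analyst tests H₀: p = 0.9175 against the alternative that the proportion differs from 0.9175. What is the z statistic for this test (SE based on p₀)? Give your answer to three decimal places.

z = -0.381

p̂ = 98/108 = 0.90741.
Standard error under H₀: √(0.9175×0.0825/108) = 0.02647.
z = (0.90741 − 0.9175)/0.02647 = -0.01009/0.02647 = -0.381.
p-value = 2·P(Z > 0.381) ≈ 0.7030.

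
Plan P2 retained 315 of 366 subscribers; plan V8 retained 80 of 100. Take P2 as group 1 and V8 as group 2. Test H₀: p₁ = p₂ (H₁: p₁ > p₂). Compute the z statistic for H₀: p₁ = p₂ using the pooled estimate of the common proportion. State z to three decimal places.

p̂₁ = 315/366 ≈ 0.86066, p̂₂ = 80/100 ≈ 0.80000.
Pooled p̂ = (315+80)/(366+100) = 395/466 = 0.84764.
SE = √(0.129147 × 0.0127322) = 0.04055.
z = (0.86066 − 0.80000)/0.04055 = 0.06066/0.04055 = 1.496.

z = 1.496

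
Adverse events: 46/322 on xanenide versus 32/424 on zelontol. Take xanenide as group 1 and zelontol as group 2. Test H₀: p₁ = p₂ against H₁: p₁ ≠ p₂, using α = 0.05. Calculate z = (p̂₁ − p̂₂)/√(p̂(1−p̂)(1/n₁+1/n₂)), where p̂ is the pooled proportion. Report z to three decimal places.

z = 2.979

p̂₁ = 46/322 ≈ 0.14286, p̂₂ = 32/424 ≈ 0.07547.
Pooled p̂ = (46+32)/(322+424) = 78/746 = 0.10456.
SE = √(0.0936253 × 0.00546408) = 0.02262.
z = (0.14286 − 0.07547)/0.02262 = 0.06739/0.02262 = 2.979.
p-value = 2·P(Z > 2.979) ≈ 0.0029. With α = 0.05, reject H₀.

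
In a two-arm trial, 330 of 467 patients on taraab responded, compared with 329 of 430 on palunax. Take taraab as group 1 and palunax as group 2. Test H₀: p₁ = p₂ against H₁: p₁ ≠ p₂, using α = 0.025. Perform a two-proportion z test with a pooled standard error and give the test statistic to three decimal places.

z = -1.982

p̂₁ = 330/467 ≈ 0.70664, p̂₂ = 329/430 ≈ 0.76512.
Pooled p̂ = (330+329)/(467+430) = 659/897 = 0.73467.
SE = √(0.194929 × 0.00446691) = 0.02951.
z = (0.70664 − 0.76512)/0.02951 = -0.05848/0.02951 = -1.982.
p-value = 2·P(Z > 1.982) ≈ 0.0475, so at α = 0.025 we fail to reject H₀.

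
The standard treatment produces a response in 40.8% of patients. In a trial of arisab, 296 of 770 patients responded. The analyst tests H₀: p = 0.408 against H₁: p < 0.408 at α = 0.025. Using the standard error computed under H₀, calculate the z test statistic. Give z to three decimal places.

p̂ = 296/770 = 0.384416.
SE = √(p₀(1−p₀)/n) = √(0.24154/770) = 0.017711.
z = (0.384416 − 0.408)/0.017711 = -0.023584/0.017711 = -1.332.
p-value = P(Z < -1.332) ≈ 0.0915, so at α = 0.025 we fail to reject H₀.

z = -1.332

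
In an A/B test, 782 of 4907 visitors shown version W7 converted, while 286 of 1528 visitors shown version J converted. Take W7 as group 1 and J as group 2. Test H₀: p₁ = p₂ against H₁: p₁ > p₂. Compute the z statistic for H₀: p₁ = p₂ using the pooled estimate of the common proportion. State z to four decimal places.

p̂₁ = 782/4907 = 0.1593642, p̂₂ = 286/1528 = 0.1871728.
Pooled p̂ = (782+286)/(4907+1528) = 1068/6435 = 0.1659674.
SE = √(p̂(1−p̂)(1/n₁+1/n₂)) = √(0.1659674·0.8340326·0.000858241) = √(0.0001188) = 0.0108995.
z = (0.1593642 − 0.1871728)/0.0108995 = -0.0278086/0.0108995 = -2.5514.

z = -2.5514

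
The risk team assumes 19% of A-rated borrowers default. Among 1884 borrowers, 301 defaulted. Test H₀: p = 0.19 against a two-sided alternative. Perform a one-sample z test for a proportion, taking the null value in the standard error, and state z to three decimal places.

z = -3.345

p̂ = 301/1884 = 0.159766.
SE = √(p₀(1−p₀)/n) = √(0.1539/1884) = 0.009038.
z = (0.159766 − 0.19)/0.009038 = -0.030234/0.009038 = -3.345.
p-value = 2·P(Z > 3.345) ≈ 0.0008.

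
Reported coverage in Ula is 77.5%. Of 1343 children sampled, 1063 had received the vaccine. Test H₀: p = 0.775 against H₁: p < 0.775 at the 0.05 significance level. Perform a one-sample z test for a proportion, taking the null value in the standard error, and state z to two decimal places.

z = 1.45

p̂ = 1063/1343 ≈ 0.7915.
SE = √(p₀(1−p₀)/n) = √(0.17437/1343) = 0.0114.
z = (0.7915 − 0.775)/0.0114 = 0.0165/0.0114 = 1.45.
p-value = P(Z < 1.449) ≈ 0.9263, so at α = 0.05 we fail to reject H₀.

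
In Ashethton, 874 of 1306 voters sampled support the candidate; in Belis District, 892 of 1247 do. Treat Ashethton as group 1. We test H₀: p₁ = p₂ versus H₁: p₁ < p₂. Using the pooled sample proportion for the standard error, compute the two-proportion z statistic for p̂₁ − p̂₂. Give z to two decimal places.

p̂₁ = 874/1306 ≈ 0.6692, p̂₂ = 892/1247 ≈ 0.7153.
Pooled p̂ = (874+892)/(1306+1247) = 1766/2553 = 0.6917.
SE = √(0.213238 × 0.00156762) = 0.0183.
z = (0.6692 − 0.7153)/0.0183 = -0.0461/0.0183 = -2.52.
p-value = P(Z < -2.521) ≈ 0.0058.

z = -2.52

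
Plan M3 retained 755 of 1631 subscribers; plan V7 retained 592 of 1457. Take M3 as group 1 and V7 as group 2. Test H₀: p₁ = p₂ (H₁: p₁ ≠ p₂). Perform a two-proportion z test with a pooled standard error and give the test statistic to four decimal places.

z = 3.1657

p̂₁ = 755/1631 = 0.4629062, p̂₂ = 592/1457 = 0.4063143.
Pooled p̂ = (755+592)/(1631+1457) = 1347/3088 = 0.4362047.
SE = √(p̂(1−p̂)(1/n₁+1/n₂)) = √(0.4362047·0.5637953·0.00129946) = √(0.000319577) = 0.0178767.
z = (0.4629062 − 0.4063143)/0.0178767 = 0.0565919/0.0178767 = 3.1657.
Two-sided p-value ≈ 2·Φ(−3.166) = 0.0015.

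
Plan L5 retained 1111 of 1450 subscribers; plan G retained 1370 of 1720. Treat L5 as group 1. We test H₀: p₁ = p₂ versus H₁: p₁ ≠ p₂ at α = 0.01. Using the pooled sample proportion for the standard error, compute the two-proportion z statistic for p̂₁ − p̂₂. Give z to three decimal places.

p̂₁ = 1111/1450 = 0.76621, p̂₂ = 1370/1720 = 0.79651.
Pooled p̂ = (1111+1370)/(1450+1720) = 2481/3170 = 0.78265.
SE = √(0.170109 × 0.00127105) = 0.01470.
z = (0.76621 − 0.79651)/0.01470 = -0.03030/0.01470 = -2.061.
Two-sided p-value ≈ 2·Φ(−2.061) = 0.0393. With α = 0.01, fail to reject H₀.

z = -2.061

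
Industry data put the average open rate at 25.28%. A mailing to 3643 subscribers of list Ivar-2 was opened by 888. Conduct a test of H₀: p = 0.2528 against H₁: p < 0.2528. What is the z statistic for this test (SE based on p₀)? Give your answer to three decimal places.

z = -1.256

p̂ = 888/3643 ≈ 0.24376.
Standard error under H₀: √(0.2528×0.7472/3643) = 0.00720.
z = (0.24376 − 0.2528)/0.00720 = -0.00904/0.00720 = -1.256.
p-value = P(Z < -1.256) ≈ 0.1045.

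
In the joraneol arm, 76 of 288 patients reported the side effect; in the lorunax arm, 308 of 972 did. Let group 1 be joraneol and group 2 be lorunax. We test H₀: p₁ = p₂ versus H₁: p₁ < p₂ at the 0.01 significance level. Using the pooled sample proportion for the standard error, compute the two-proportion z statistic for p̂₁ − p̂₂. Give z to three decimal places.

z = -1.716

p̂₁ = 76/288 ≈ 0.26389, p̂₂ = 308/972 ≈ 0.31687.
Pooled p̂ = (76+308)/(288+972) = 384/1260 = 0.30476.
SE = √(p̂(1−p̂)(1/n₁+1/n₂)) = √(0.30476·0.69524·0.00450103) = √(0.000953687) = 0.03088.
z = (0.26389 − 0.31687)/0.03088 = -0.05298/0.03088 = -1.716.
p-value = P(Z < -1.716) ≈ 0.0431; since p > α = 0.01, fail to reject H₀.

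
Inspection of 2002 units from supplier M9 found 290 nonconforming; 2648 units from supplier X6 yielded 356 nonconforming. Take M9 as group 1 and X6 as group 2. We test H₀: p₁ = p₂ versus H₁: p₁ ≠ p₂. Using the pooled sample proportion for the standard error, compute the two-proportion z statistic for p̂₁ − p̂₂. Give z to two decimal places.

p̂₁ = 290/2002 = 0.14486, p̂₂ = 356/2648 = 0.13444.
Pooled p̂ = (290+356)/(2002+2648) = 646/4650 = 0.13892.
SE = √(0.119625 × 0.000877144) = 0.01024.
z = (0.14486 − 0.13444)/0.01024 = 0.01042/0.01024 = 1.02.
Two-sided p-value ≈ 2·Φ(−1.017) = 0.3093.

z = 1.02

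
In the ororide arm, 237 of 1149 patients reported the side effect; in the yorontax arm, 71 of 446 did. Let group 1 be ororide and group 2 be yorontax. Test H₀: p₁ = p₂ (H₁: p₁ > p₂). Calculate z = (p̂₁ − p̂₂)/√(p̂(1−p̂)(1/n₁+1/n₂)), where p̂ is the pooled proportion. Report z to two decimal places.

p̂₁ = 237/1149 ≈ 0.2063, p̂₂ = 71/446 ≈ 0.1592.
Pooled p̂ = (237+71)/(1149+446) = 308/1595 = 0.1931.
SE = √(0.155815 × 0.00311247) = 0.0220.
z = (0.2063 − 0.1592)/0.0220 = 0.0471/0.0220 = 2.14.
p-value = P(Z > 2.138) ≈ 0.0163.

z = 2.14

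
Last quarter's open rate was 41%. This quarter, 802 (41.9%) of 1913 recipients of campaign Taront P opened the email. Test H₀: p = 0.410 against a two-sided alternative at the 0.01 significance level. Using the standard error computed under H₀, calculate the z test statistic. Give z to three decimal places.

z = 0.821

p̂ = 802/1913 ≈ 0.41924.
Under H₀, SE = √(0.41·0.59/1913) = √(0.000126451) = 0.01125.
z = (0.41924 − 0.41)/0.01125 = 0.00924/0.01125 = 0.821.
Two-sided p-value ≈ 2·Φ(−0.821) = 0.4114. With α = 0.01, fail to reject H₀.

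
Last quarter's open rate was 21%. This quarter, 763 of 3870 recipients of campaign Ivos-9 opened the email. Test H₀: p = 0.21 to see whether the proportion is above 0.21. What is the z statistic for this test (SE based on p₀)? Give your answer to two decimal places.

p̂ = 763/3870 = 0.19716.
SE = √(p₀(1−p₀)/n) = √(0.1659/3870) = 0.00655.
z = (0.19716 − 0.21)/0.00655 = -0.01284/0.00655 = -1.96.

z = -1.96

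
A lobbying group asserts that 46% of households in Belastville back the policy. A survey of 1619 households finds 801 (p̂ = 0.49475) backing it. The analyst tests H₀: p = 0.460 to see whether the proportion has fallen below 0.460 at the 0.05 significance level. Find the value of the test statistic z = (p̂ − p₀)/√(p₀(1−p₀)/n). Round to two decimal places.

p̂ = 801/1619 = 0.494750.
SE = √(p₀(1−p₀)/n) = √(0.2484/1619) = 0.012387.
z = (0.494750 − 0.46)/0.012387 = 0.034750/0.012387 = 2.81.
p-value = P(Z < 2.805) ≈ 0.9975, so at α = 0.05 we fail to reject H₀.

z = 2.81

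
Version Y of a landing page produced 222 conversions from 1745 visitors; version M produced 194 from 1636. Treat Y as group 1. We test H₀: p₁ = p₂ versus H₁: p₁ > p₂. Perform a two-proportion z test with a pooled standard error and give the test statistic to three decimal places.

z = 0.764

p̂₁ = 222/1745 ≈ 0.127221, p̂₂ = 194/1636 ≈ 0.118582.
Pooled p̂ = (222+194)/(1745+1636) = 416/3381 = 0.123041.
SE = √(0.107902 × 0.00118431) = 0.011304.
z = (0.127221 − 0.118582)/0.011304 = 0.008639/0.011304 = 0.764.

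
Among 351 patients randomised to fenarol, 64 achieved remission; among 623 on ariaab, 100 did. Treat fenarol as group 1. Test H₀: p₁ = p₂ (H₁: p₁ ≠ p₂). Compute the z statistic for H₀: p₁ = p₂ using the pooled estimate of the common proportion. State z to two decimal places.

p̂₁ = 64/351 ≈ 0.1823, p̂₂ = 100/623 ≈ 0.1605.
Pooled p̂ = (64+100)/(351+623) = 164/974 = 0.1684.
SE = √(p̂(1−p̂)(1/n₁+1/n₂)) = √(0.1684·0.8316·0.00445414) = √(0.000623699) = 0.0250.
z = (0.1823 − 0.1605)/0.0250 = 0.0218/0.0250 = 0.87.

z = 0.87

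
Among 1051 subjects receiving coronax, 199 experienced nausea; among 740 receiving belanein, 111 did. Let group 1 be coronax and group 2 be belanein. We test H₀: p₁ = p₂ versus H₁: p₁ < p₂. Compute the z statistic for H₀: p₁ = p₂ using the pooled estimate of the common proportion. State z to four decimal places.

p̂₁ = 199/1051 ≈ 0.189343, p̂₂ = 111/740 ≈ 0.150000.
Pooled p̂ = (199+111)/(1051+740) = 310/1791 = 0.173088.
SE = √(0.143128 × 0.00230283) = 0.018155.
z = (0.189343 − 0.150000)/0.018155 = 0.039343/0.018155 = 2.1671.
p-value = P(Z < 2.167) ≈ 0.9849.

z = 2.1671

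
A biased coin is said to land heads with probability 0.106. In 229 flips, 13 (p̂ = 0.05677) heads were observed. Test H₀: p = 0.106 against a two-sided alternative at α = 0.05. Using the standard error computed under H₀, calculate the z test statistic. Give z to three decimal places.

p̂ = 13/229 ≈ 0.05677.
Under H₀, SE = √(0.106·0.894/229) = √(0.000413817) = 0.02034.
z = (0.05677 − 0.106)/0.02034 = -0.04923/0.02034 = -2.420.
p-value = 2·P(Z > 2.420) ≈ 0.0155, so at α = 0.05 we reject H₀.

z = -2.420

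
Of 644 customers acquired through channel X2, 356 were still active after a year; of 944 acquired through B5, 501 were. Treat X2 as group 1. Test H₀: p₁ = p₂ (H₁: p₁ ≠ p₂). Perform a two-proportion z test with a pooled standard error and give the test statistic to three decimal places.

p̂₁ = 356/644 ≈ 0.55280, p̂₂ = 501/944 ≈ 0.53072.
Pooled p̂ = (356+501)/(644+944) = 857/1588 = 0.53967.
SE = √(0.248426 × 0.00261212) = 0.02547.
z = (0.55280 − 0.53072)/0.02547 = 0.02208/0.02547 = 0.867.
Two-sided p-value ≈ 2·Φ(−0.867) = 0.3862.

z = 0.867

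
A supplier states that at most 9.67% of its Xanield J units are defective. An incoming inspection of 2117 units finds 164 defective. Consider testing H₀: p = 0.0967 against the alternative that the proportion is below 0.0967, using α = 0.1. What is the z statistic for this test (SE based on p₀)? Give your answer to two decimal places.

p̂ = 164/2117 = 0.077468.
Under H₀, SE = √(0.0967·0.9033/2117) = √(4.12608e-05) = 0.006423.
z = (0.077468 − 0.0967)/0.006423 = -0.019232/0.006423 = -2.99.
p-value = P(Z < -2.994) ≈ 0.0014; since p < α = 0.1, reject H₀.

z = -2.99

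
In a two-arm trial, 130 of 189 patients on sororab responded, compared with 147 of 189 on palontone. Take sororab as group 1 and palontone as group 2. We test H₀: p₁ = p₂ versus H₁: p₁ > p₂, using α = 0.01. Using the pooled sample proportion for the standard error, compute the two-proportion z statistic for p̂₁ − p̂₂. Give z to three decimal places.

p̂₁ = 130/189 = 0.68783, p̂₂ = 147/189 = 0.77778.
Pooled p̂ = (130+147)/(189+189) = 277/378 = 0.73280.
SE = √(0.195802 × 0.010582) = 0.04552.
z = (0.68783 − 0.77778)/0.04552 = -0.08995/0.04552 = -1.976.
p-value = P(Z > -1.976) ≈ 0.9759, so at α = 0.01 we fail to reject H₀.

z = -1.976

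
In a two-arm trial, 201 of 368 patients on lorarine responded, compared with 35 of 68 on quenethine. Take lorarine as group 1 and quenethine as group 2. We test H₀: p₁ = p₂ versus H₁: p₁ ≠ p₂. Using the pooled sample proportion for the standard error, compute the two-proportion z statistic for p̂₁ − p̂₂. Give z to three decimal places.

z = 0.479

p̂₁ = 201/368 ≈ 0.54620, p̂₂ = 35/68 ≈ 0.51471.
Pooled p̂ = (201+35)/(368+68) = 236/436 = 0.54128.
SE = √(0.248296 × 0.0174233) = 0.06577.
z = (0.54620 − 0.51471)/0.06577 = 0.03149/0.06577 = 0.479.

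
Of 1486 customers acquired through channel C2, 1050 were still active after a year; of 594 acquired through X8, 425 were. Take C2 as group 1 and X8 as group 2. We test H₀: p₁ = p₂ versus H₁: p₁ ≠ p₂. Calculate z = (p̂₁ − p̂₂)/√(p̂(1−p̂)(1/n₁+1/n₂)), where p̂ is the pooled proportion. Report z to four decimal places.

p̂₁ = 1050/1486 = 0.706595, p̂₂ = 425/594 = 0.715488.
Pooled p̂ = (1050+425)/(1486+594) = 1475/2080 = 0.709135.
SE = √(p̂(1−p̂)(1/n₁+1/n₂)) = √(0.709135·0.290865·0.00235645) = √(0.000486048) = 0.022046.
z = (0.706595 − 0.715488)/0.022046 = -0.008893/0.022046 = -0.4034.

z = -0.4034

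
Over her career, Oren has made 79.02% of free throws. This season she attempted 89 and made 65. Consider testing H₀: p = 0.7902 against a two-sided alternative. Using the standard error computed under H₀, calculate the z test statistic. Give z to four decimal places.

p̂ = 65/89 = 0.730337.
Standard error under H₀: √(0.7902×0.2098/89) = 0.043159.
z = (0.730337 − 0.7902)/0.043159 = -0.059863/0.043159 = -1.3870.
p-value = 2·P(Z > 1.387) ≈ 0.1654.

z = -1.3870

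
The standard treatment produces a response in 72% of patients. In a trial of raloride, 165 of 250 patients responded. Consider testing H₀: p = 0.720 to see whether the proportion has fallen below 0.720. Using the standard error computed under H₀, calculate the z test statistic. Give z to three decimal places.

p̂ = 165/250 ≈ 0.66000.
Under H₀, SE = √(0.72·0.28/250) = √(0.0008064) = 0.02840.
z = (0.66000 − 0.72)/0.02840 = -0.06000/0.02840 = -2.113.
p-value = P(Z < -2.113) ≈ 0.0173.

z = -2.113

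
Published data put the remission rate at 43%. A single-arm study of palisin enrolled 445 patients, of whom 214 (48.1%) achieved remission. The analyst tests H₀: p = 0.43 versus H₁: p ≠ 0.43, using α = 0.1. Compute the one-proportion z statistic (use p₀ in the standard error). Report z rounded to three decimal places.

p̂ = 214/445 ≈ 0.48090.
Standard error under H₀: √(0.43×0.57/445) = 0.02347.
z = (0.48090 − 0.43)/0.02347 = 0.05090/0.02347 = 2.169.
Two-sided p-value ≈ 2·Φ(−2.169) = 0.0301. With α = 0.1, reject H₀.

z = 2.169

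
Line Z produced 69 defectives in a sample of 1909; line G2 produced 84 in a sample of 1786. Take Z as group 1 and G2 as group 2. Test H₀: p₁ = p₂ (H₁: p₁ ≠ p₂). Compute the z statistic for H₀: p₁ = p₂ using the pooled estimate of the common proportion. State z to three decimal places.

z = -1.660

p̂₁ = 69/1909 = 0.03614, p̂₂ = 84/1786 = 0.04703.
Pooled p̂ = (69+84)/(1909+1786) = 153/3695 = 0.04141.
SE = √(0.0396927 × 0.00108374) = 0.00656.
z = (0.03614 − 0.04703)/0.00656 = -0.01089/0.00656 = -1.660.
p-value = 2·P(Z > 1.660) ≈ 0.0969.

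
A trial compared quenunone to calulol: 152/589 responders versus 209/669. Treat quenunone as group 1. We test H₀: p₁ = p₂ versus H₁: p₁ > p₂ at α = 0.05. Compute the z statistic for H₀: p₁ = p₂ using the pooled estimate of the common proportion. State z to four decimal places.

p̂₁ = 152/589 ≈ 0.2580645, p̂₂ = 209/669 ≈ 0.3124066.
Pooled p̂ = (152+209)/(589+669) = 361/1258 = 0.2869634.
SE = √(p̂(1−p̂)(1/n₁+1/n₂)) = √(0.2869634·0.7130366·0.00319256) = √(0.000653247) = 0.0255587.
z = (0.2580645 − 0.3124066)/0.0255587 = -0.0543421/0.0255587 = -2.1262.
p-value = P(Z > -2.126) ≈ 0.9833, so at α = 0.05 we fail to reject H₀.

z = -2.1262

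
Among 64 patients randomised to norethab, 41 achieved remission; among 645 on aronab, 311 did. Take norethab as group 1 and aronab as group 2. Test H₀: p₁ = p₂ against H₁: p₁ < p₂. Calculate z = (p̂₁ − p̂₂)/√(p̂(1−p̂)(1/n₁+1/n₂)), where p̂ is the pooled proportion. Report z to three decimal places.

z = 2.418

p̂₁ = 41/64 ≈ 0.64062, p̂₂ = 311/645 ≈ 0.48217.
Pooled p̂ = (41+311)/(64+645) = 352/709 = 0.49647.
SE = √(p̂(1−p̂)(1/n₁+1/n₂)) = √(0.49647·0.50353·0.0171754) = √(0.00429363) = 0.06553.
z = (0.64062 − 0.48217)/0.06553 = 0.15845/0.06553 = 2.418.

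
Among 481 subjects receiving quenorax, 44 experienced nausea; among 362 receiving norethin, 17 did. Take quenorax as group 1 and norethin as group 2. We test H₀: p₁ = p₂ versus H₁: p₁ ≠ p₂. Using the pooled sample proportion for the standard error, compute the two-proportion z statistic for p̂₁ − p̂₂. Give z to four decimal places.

z = 2.4693

p̂₁ = 44/481 ≈ 0.0914761, p̂₂ = 17/362 ≈ 0.0469613.
Pooled p̂ = (44+17)/(481+362) = 61/843 = 0.0723606.
SE = √(p̂(1−p̂)(1/n₁+1/n₂)) = √(0.0723606·0.9276394·0.00484143) = √(0.000324979) = 0.0180272.
z = (0.0914761 − 0.0469613)/0.0180272 = 0.0445148/0.0180272 = 2.4693.
Two-sided p-value ≈ 2·Φ(−2.469) = 0.0135.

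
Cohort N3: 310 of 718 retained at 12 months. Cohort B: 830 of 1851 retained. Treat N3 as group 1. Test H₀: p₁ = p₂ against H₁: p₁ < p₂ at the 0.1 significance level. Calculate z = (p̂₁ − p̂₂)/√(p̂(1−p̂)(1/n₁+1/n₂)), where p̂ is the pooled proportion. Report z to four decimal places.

p̂₁ = 310/718 = 0.431755, p̂₂ = 830/1851 = 0.448406.
Pooled p̂ = (310+830)/(718+1851) = 1140/2569 = 0.443752.
SE = √(p̂(1−p̂)(1/n₁+1/n₂)) = √(0.443752·0.556248·0.00193301) = √(0.000477136) = 0.021843.
z = (0.431755 − 0.448406)/0.021843 = -0.016651/0.021843 = -0.7623.
p-value = P(Z < -0.762) ≈ 0.2229. With α = 0.1, fail to reject H₀.

z = -0.7623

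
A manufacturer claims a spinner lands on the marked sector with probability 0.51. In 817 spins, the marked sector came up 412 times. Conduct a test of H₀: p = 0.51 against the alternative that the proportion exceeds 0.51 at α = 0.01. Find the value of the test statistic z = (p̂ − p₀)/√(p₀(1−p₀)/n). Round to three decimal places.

p̂ = 412/817 ≈ 0.50428.
Standard error under H₀: √(0.51×0.49/817) = 0.01749.
z = (0.50428 − 0.51)/0.01749 = -0.00572/0.01749 = -0.327.
p-value = P(Z > -0.327) ≈ 0.6281, so at α = 0.01 we fail to reject H₀.

z = -0.327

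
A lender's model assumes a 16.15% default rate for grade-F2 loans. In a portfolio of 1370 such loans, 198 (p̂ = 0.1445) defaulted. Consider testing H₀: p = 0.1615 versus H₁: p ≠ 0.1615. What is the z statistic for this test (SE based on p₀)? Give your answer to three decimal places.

z = -1.707

p̂ = 198/1370 ≈ 0.14453.
SE = √(p₀(1−p₀)/n) = √(0.13542/1370) = 0.00994.
z = (0.14453 − 0.1615)/0.00994 = -0.01697/0.00994 = -1.707.
p-value = 2·P(Z > 1.707) ≈ 0.0878.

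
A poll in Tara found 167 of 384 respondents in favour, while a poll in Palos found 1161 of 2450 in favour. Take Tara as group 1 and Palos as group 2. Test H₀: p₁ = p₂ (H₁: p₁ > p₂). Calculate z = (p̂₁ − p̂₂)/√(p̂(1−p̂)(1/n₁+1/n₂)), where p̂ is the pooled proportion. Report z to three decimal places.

z = -1.423

p̂₁ = 167/384 = 0.43490, p̂₂ = 1161/2450 = 0.47388.
Pooled p̂ = (167+1161)/(384+2450) = 1328/2834 = 0.46860.
SE = √(0.249014 × 0.00301233) = 0.02739.
z = (0.43490 − 0.47388)/0.02739 = -0.03898/0.02739 = -1.423.
p-value = P(Z > -1.423) ≈ 0.9227.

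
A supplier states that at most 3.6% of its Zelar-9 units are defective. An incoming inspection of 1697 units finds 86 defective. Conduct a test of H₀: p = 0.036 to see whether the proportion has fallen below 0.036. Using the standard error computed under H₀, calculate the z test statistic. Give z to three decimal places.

z = 3.246

p̂ = 86/1697 ≈ 0.050678.
Standard error under H₀: √(0.036×0.964/1697) = 0.004522.
z = (0.050678 − 0.036)/0.004522 = 0.014678/0.004522 = 3.246.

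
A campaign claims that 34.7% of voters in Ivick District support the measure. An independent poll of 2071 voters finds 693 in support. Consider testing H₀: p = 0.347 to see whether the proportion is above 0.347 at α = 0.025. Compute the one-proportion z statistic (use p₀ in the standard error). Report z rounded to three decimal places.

z = -1.183

p̂ = 693/2071 ≈ 0.334621.
Under H₀, SE = √(0.347·0.653/2071) = √(0.000109411) = 0.010460.
z = (0.334621 − 0.347)/0.010460 = -0.012379/0.010460 = -1.183.
p-value = P(Z > -1.183) ≈ 0.8817, so at α = 0.025 we fail to reject H₀.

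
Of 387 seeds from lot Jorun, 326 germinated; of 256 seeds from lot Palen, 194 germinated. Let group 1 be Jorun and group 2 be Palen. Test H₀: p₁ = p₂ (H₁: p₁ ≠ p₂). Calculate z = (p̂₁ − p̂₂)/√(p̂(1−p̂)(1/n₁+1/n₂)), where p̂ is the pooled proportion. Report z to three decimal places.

p̂₁ = 326/387 = 0.84238, p̂₂ = 194/256 = 0.75781.
Pooled p̂ = (326+194)/(387+256) = 520/643 = 0.80871.
SE = √(0.154699 × 0.00649023) = 0.03169.
z = (0.84238 − 0.75781)/0.03169 = 0.08457/0.03169 = 2.669.
p-value = 2·P(Z > 2.669) ≈ 0.0076.

z = 2.669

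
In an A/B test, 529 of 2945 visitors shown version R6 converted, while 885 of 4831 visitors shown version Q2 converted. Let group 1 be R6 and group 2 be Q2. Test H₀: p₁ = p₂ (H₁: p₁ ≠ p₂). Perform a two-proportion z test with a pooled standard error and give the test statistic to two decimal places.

z = -0.40

p̂₁ = 529/2945 ≈ 0.1796, p̂₂ = 885/4831 ≈ 0.1832.
Pooled p̂ = (529+885)/(2945+4831) = 1414/7776 = 0.1818.
SE = √(0.148775 × 0.000546555) = 0.0090.
z = (0.1796 − 0.1832)/0.0090 = -0.0036/0.0090 = -0.40.
Two-sided p-value ≈ 2·Φ(−0.395) = 0.6926.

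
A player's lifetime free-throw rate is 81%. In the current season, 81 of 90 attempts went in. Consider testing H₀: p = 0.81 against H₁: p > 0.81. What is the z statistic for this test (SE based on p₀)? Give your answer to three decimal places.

z = 2.176

p̂ = 81/90 = 0.900000.
SE = √(p₀(1−p₀)/n) = √(0.1539/90) = 0.041352.
z = (0.900000 − 0.81)/0.041352 = 0.090000/0.041352 = 2.176.
p-value = P(Z > 2.176) ≈ 0.0148.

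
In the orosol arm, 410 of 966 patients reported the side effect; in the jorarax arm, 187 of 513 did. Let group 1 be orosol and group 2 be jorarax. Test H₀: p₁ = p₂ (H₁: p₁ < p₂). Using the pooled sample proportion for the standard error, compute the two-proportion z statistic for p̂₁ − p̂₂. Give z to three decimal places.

p̂₁ = 410/966 = 0.42443, p̂₂ = 187/513 = 0.36452.
Pooled p̂ = (410+187)/(966+513) = 597/1479 = 0.40365.
SE = √(p̂(1−p̂)(1/n₁+1/n₂)) = √(0.40365·0.59635·0.00298451) = √(0.000718423) = 0.02680.
z = (0.42443 − 0.36452)/0.02680 = 0.05991/0.02680 = 2.235.
p-value = P(Z < 2.235) ≈ 0.9873.

z = 2.235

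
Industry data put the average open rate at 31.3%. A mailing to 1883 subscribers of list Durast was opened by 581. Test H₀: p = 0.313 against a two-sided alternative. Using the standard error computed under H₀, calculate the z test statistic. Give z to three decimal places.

z = -0.416

p̂ = 581/1883 ≈ 0.30855.
Under H₀, SE = √(0.313·0.687/1883) = √(0.000114196) = 0.01069.
z = (0.30855 − 0.313)/0.01069 = -0.00445/0.01069 = -0.416.
p-value = 2·P(Z > 0.416) ≈ 0.6771.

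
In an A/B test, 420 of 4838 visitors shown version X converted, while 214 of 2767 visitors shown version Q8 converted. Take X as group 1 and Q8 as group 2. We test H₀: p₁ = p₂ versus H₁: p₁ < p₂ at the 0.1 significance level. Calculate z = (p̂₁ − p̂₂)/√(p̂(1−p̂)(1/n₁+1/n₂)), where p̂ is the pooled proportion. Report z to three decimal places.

z = 1.438

p̂₁ = 420/4838 ≈ 0.086813, p̂₂ = 214/2767 ≈ 0.077340.
Pooled p̂ = (420+214)/(4838+2767) = 634/7605 = 0.083366.
SE = √(p̂(1−p̂)(1/n₁+1/n₂)) = √(0.083366·0.916634·0.000568099) = √(4.3412e-05) = 0.006589.
z = (0.086813 − 0.077340)/0.006589 = 0.009473/0.006589 = 1.438.
p-value = P(Z < 1.438) ≈ 0.9247. With α = 0.1, fail to reject H₀.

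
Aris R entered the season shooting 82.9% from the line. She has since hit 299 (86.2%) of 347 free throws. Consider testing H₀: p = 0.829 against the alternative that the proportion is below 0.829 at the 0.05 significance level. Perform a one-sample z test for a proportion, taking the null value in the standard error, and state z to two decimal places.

z = 1.62

p̂ = 299/347 ≈ 0.8617.
Under H₀, SE = √(0.829·0.171/347) = √(0.000408527) = 0.0202.
z = (0.8617 − 0.829)/0.0202 = 0.0327/0.0202 = 1.62.
p-value = P(Z < 1.616) ≈ 0.9470; since p > α = 0.05, fail to reject H₀.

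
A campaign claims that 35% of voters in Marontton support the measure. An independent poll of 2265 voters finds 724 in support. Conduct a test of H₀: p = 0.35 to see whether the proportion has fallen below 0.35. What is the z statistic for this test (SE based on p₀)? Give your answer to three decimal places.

p̂ = 724/2265 = 0.31965.
Standard error under H₀: √(0.35×0.65/2265) = 0.01002.
z = (0.31965 − 0.35)/0.01002 = -0.03035/0.01002 = -3.029.
p-value = P(Z < -3.029) ≈ 0.0012.

z = -3.029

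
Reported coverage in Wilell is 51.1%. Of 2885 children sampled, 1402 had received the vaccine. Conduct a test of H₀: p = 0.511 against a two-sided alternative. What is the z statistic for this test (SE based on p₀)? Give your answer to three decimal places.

z = -2.690

p̂ = 1402/2885 ≈ 0.48596.
SE = √(p₀(1−p₀)/n) = √(0.24988/2885) = 0.00931.
z = (0.48596 − 0.511)/0.00931 = -0.02504/0.00931 = -2.690.
p-value = 2·P(Z > 2.690) ≈ 0.0071.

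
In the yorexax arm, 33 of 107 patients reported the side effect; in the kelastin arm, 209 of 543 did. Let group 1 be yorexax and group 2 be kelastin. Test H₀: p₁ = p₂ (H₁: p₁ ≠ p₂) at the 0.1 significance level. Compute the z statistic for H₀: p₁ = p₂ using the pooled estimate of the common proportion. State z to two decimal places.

z = -1.50

p̂₁ = 33/107 ≈ 0.3084, p̂₂ = 209/543 ≈ 0.3849.
Pooled p̂ = (33+209)/(107+543) = 242/650 = 0.3723.
SE = √(0.233695 × 0.0111874) = 0.0511.
z = (0.3084 − 0.3849)/0.0511 = -0.0765/0.0511 = -1.50.
p-value = 2·P(Z > 1.496) ≈ 0.1347. With α = 0.1, fail to reject H₀.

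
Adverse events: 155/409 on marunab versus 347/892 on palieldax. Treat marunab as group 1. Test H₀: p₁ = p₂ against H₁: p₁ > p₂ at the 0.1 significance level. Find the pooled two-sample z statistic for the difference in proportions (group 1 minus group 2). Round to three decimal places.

p̂₁ = 155/409 = 0.37897, p̂₂ = 347/892 = 0.38901.
Pooled p̂ = (155+347)/(409+892) = 502/1301 = 0.38586.
SE = √(0.236971 × 0.00356606) = 0.02907.
z = (0.37897 − 0.38901)/0.02907 = -0.01004/0.02907 = -0.345.
p-value = P(Z > -0.345) ≈ 0.6351; since p > α = 0.1, fail to reject H₀.

z = -0.345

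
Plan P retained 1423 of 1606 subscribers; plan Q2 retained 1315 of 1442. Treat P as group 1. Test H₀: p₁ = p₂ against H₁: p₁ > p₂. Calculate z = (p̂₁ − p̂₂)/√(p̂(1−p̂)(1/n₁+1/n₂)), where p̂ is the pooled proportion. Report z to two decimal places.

p̂₁ = 1423/1606 ≈ 0.88605, p̂₂ = 1315/1442 ≈ 0.91193.
Pooled p̂ = (1423+1315)/(1606+1442) = 2738/3048 = 0.89829.
SE = √(0.0913619 × 0.00131615) = 0.01097.
z = (0.88605 − 0.91193)/0.01097 = -0.02588/0.01097 = -2.36.
p-value = P(Z > -2.360) ≈ 0.9909.

z = -2.36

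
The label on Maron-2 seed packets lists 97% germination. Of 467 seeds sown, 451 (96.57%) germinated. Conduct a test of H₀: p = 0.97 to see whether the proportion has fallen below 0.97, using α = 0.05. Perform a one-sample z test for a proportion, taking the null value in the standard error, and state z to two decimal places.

z = -0.54

p̂ = 451/467 = 0.9657.
Standard error under H₀: √(0.97×0.03/467) = 0.0079.
z = (0.9657 − 0.97)/0.0079 = -0.0043/0.0079 = -0.54.
p-value = P(Z < -0.540) ≈ 0.2947, so at α = 0.05 we fail to reject H₀.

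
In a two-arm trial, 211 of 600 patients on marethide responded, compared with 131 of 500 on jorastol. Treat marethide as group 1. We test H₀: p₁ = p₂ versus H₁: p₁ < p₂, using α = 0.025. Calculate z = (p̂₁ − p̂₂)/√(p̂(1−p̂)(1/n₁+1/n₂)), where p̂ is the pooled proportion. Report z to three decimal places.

z = 3.199

p̂₁ = 211/600 = 0.35167, p̂₂ = 131/500 = 0.26200.
Pooled p̂ = (211+131)/(600+500) = 342/1100 = 0.31091.
SE = √(p̂(1−p̂)(1/n₁+1/n₂)) = √(0.31091·0.68909·0.00366667) = √(0.000785564) = 0.02803.
z = (0.35167 − 0.26200)/0.02803 = 0.08967/0.02803 = 3.199.
p-value = P(Z < 3.199) ≈ 0.9993; since p > α = 0.025, fail to reject H₀.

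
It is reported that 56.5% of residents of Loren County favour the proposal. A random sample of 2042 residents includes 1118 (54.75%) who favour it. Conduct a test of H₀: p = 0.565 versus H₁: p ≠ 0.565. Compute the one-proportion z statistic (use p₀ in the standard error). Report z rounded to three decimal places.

z = -1.595

p̂ = 1118/2042 = 0.54750.
Under H₀, SE = √(0.565·0.435/2042) = √(0.00012036) = 0.01097.
z = (0.54750 − 0.565)/0.01097 = -0.01750/0.01097 = -1.595.
p-value = 2·P(Z > 1.595) ≈ 0.1107.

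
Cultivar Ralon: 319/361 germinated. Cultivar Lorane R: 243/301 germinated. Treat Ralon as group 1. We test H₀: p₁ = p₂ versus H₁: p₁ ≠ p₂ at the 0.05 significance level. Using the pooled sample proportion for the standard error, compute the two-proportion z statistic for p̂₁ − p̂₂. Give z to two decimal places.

p̂₁ = 319/361 ≈ 0.8837, p̂₂ = 243/301 ≈ 0.8073.
Pooled p̂ = (319+243)/(361+301) = 562/662 = 0.8489.
SE = √(p̂(1−p̂)(1/n₁+1/n₂)) = √(0.8489·0.1511·0.00609234) = √(0.000781276) = 0.0280.
z = (0.8837 − 0.8073)/0.0280 = 0.0764/0.0280 = 2.73.
p-value = 2·P(Z > 2.731) ≈ 0.0063; since p < α = 0.05, reject H₀.

z = 2.73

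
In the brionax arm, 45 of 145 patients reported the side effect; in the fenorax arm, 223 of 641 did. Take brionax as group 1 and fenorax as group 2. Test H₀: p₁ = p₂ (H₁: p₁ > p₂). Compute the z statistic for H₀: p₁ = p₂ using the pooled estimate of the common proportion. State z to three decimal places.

z = -0.861

p̂₁ = 45/145 ≈ 0.31034, p̂₂ = 223/641 ≈ 0.34789.
Pooled p̂ = (45+223)/(145+641) = 268/786 = 0.34097.
SE = √(p̂(1−p̂)(1/n₁+1/n₂)) = √(0.34097·0.65903·0.00845661) = √(0.00190027) = 0.04359.
z = (0.31034 − 0.34789)/0.04359 = -0.03755/0.04359 = -0.861.
p-value = P(Z > -0.861) ≈ 0.8055.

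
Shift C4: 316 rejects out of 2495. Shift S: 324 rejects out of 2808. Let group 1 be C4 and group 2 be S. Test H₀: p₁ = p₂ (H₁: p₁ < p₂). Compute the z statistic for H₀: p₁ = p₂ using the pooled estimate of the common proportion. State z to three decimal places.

z = 1.257

p̂₁ = 316/2495 = 0.126653, p̂₂ = 324/2808 = 0.115385.
Pooled p̂ = (316+324)/(2495+2808) = 640/5303 = 0.120686.
SE = √(p̂(1−p̂)(1/n₁+1/n₂)) = √(0.120686·0.879314·0.000756927) = √(8.0326e-05) = 0.008962.
z = (0.126653 − 0.115385)/0.008962 = 0.011268/0.008962 = 1.257.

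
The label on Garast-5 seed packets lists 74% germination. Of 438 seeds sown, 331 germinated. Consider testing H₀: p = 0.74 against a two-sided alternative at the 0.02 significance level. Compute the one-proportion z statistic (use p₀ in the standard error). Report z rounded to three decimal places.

p̂ = 331/438 ≈ 0.755708.
Standard error under H₀: √(0.74×0.26/438) = 0.020959.
z = (0.755708 − 0.74)/0.020959 = 0.015708/0.020959 = 0.749.
Two-sided p-value ≈ 2·Φ(−0.749) = 0.4536; since p > α = 0.02, fail to reject H₀.

z = 0.749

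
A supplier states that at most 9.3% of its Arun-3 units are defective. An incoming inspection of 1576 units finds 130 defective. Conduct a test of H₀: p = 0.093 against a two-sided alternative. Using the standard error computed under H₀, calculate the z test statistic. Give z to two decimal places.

z = -1.44

p̂ = 130/1576 = 0.0825.
Under H₀, SE = √(0.093·0.907/1576) = √(5.35222e-05) = 0.0073.
z = (0.0825 − 0.093)/0.0073 = -0.0105/0.0073 = -1.44.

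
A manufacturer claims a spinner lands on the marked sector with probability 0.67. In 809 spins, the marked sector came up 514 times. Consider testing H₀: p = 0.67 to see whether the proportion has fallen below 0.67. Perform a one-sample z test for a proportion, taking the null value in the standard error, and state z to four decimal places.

z = -2.0958

p̂ = 514/809 ≈ 0.635352.
Under H₀, SE = √(0.67·0.33/809) = √(0.0002733) = 0.016532.
z = (0.635352 − 0.67)/0.016532 = -0.034648/0.016532 = -2.0958.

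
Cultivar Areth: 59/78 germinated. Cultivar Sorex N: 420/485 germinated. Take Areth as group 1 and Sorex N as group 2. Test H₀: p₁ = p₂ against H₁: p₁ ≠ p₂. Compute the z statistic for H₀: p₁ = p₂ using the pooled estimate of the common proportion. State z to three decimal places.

p̂₁ = 59/78 = 0.75641, p̂₂ = 420/485 = 0.86598.
Pooled p̂ = (59+420)/(78+485) = 479/563 = 0.85080.
SE = √(p̂(1−p̂)(1/n₁+1/n₂)) = √(0.85080·0.14920·0.0148824) = √(0.00188917) = 0.04346.
z = (0.75641 − 0.86598)/0.04346 = -0.10957/0.04346 = -2.521.
p-value = 2·P(Z > 2.521) ≈ 0.0117.

z = -2.521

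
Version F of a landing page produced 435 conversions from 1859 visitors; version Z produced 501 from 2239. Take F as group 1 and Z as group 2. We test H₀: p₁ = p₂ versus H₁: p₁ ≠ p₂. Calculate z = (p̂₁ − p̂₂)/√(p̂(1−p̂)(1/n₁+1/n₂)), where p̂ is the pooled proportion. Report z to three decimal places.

p̂₁ = 435/1859 = 0.233997, p̂₂ = 501/2239 = 0.223761.
Pooled p̂ = (435+501)/(1859+2239) = 936/4098 = 0.228404.
SE = √(0.176236 × 0.000984552) = 0.013172.
z = (0.233997 − 0.223761)/0.013172 = 0.010236/0.013172 = 0.777.
p-value = 2·P(Z > 0.777) ≈ 0.4371.

z = 0.777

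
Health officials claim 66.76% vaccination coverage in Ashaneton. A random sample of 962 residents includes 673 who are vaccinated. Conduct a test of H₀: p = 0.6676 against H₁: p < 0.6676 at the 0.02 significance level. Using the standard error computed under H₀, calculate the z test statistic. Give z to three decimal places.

z = 2.106

p̂ = 673/962 = 0.699584.
SE = √(p₀(1−p₀)/n) = √(0.22191/962) = 0.015188.
z = (0.699584 − 0.6676)/0.015188 = 0.031984/0.015188 = 2.106.
p-value = P(Z < 2.106) ≈ 0.9824; since p > α = 0.02, fail to reject H₀.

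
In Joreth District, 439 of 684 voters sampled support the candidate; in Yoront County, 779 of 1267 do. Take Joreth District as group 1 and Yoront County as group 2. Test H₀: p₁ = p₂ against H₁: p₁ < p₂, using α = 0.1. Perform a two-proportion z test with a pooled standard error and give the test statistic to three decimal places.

p̂₁ = 439/684 = 0.64181, p̂₂ = 779/1267 = 0.61484.
Pooled p̂ = (439+779)/(684+1267) = 1218/1951 = 0.62430.
SE = √(p̂(1−p̂)(1/n₁+1/n₂)) = √(0.62430·0.37570·0.00225125) = √(0.000528033) = 0.02298.
z = (0.64181 − 0.61484)/0.02298 = 0.02697/0.02298 = 1.174.
p-value = P(Z < 1.174) ≈ 0.8798; since p > α = 0.1, fail to reject H₀.

z = 1.174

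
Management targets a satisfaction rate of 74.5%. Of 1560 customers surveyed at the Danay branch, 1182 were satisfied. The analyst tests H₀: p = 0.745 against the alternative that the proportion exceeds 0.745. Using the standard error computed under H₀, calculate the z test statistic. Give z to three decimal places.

p̂ = 1182/1560 ≈ 0.757692.
SE = √(p₀(1−p₀)/n) = √(0.18998/1560) = 0.011035.
z = (0.757692 − 0.745)/0.011035 = 0.012692/0.011035 = 1.150.

z = 1.150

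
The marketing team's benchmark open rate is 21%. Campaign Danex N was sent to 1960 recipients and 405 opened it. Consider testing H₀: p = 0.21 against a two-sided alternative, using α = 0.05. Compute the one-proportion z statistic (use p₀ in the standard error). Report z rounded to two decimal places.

p̂ = 405/1960 ≈ 0.2066.
Standard error under H₀: √(0.21×0.79/1960) = 0.0092.
z = (0.2066 − 0.21)/0.0092 = -0.0034/0.0092 = -0.37.
Two-sided p-value ≈ 2·Φ(−0.366) = 0.7144, so at α = 0.05 we fail to reject H₀.

z = -0.37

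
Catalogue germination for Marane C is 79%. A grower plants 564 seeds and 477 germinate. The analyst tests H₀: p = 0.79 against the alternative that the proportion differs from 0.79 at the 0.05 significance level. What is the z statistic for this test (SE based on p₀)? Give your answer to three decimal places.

z = 3.250

p̂ = 477/564 ≈ 0.84574.
Under H₀, SE = √(0.79·0.21/564) = √(0.000294149) = 0.01715.
z = (0.84574 − 0.79)/0.01715 = 0.05574/0.01715 = 3.250.
Two-sided p-value ≈ 2·Φ(−3.250) = 0.0012, so at α = 0.05 we reject H₀.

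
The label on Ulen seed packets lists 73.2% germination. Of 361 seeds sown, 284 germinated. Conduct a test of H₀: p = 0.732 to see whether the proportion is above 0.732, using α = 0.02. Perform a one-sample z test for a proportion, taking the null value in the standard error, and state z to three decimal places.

z = 2.347

p̂ = 284/361 = 0.78670.
SE = √(p₀(1−p₀)/n) = √(0.19618/361) = 0.02331.
z = (0.78670 − 0.732)/0.02331 = 0.05470/0.02331 = 2.347.
p-value = P(Z > 2.347) ≈ 0.0095. With α = 0.02, reject H₀.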